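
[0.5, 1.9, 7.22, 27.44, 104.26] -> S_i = 0.50*3.80^i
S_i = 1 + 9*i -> [1, 10, 19, 28, 37]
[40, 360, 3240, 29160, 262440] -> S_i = 40*9^i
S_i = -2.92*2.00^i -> [-2.92, -5.84, -11.68, -23.36, -46.72]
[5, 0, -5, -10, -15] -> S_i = 5 + -5*i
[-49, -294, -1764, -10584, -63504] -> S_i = -49*6^i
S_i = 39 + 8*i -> [39, 47, 55, 63, 71]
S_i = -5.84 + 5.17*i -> [-5.84, -0.67, 4.5, 9.67, 14.84]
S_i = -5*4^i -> [-5, -20, -80, -320, -1280]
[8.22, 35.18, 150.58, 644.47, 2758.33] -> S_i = 8.22*4.28^i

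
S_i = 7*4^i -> [7, 28, 112, 448, 1792]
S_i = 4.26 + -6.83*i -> [4.26, -2.57, -9.4, -16.23, -23.06]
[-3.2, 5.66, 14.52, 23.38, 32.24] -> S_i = -3.20 + 8.86*i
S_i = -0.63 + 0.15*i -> [-0.63, -0.48, -0.33, -0.18, -0.03]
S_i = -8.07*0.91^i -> [-8.07, -7.34, -6.68, -6.08, -5.53]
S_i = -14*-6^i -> [-14, 84, -504, 3024, -18144]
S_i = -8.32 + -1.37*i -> [-8.32, -9.69, -11.06, -12.43, -13.8]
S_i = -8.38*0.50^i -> [-8.38, -4.19, -2.1, -1.05, -0.52]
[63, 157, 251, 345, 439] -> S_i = 63 + 94*i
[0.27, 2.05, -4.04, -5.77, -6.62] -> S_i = Random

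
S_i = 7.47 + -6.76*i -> [7.47, 0.71, -6.05, -12.81, -19.57]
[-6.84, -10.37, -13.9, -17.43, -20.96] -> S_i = -6.84 + -3.53*i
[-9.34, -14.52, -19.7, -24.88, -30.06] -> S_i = -9.34 + -5.18*i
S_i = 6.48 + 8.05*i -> [6.48, 14.53, 22.58, 30.63, 38.68]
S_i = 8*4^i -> [8, 32, 128, 512, 2048]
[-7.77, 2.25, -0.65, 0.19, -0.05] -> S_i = -7.77*(-0.29)^i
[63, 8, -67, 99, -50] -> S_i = Random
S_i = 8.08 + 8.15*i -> [8.08, 16.23, 24.38, 32.53, 40.68]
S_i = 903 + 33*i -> [903, 936, 969, 1002, 1035]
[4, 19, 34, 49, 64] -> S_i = 4 + 15*i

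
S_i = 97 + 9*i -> [97, 106, 115, 124, 133]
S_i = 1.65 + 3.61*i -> [1.65, 5.26, 8.87, 12.48, 16.09]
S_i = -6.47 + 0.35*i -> [-6.47, -6.12, -5.77, -5.42, -5.07]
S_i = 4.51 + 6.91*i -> [4.51, 11.42, 18.33, 25.24, 32.15]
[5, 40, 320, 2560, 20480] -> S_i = 5*8^i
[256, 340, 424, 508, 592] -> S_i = 256 + 84*i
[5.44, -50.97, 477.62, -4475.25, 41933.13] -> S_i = 5.44*(-9.37)^i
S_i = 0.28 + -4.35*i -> [0.28, -4.07, -8.42, -12.77, -17.12]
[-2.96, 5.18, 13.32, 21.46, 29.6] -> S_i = -2.96 + 8.14*i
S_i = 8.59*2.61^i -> [8.59, 22.42, 58.52, 152.73, 398.62]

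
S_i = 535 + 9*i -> [535, 544, 553, 562, 571]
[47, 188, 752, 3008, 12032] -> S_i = 47*4^i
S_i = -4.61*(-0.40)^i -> [-4.61, 1.84, -0.74, 0.3, -0.12]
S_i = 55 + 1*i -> [55, 56, 57, 58, 59]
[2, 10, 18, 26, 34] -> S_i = 2 + 8*i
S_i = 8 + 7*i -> [8, 15, 22, 29, 36]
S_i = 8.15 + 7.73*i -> [8.15, 15.88, 23.61, 31.34, 39.07]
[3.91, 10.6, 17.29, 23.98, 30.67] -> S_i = 3.91 + 6.69*i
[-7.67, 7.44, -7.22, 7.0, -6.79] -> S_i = -7.67*(-0.97)^i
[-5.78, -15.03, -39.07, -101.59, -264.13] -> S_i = -5.78*2.60^i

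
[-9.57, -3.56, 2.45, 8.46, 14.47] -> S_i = -9.57 + 6.01*i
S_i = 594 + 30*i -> [594, 624, 654, 684, 714]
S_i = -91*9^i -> [-91, -819, -7371, -66339, -597051]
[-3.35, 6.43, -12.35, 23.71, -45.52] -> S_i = -3.35*(-1.92)^i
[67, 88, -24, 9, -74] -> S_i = Random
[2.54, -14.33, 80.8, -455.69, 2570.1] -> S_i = 2.54*(-5.64)^i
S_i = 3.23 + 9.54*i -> [3.23, 12.77, 22.31, 31.85, 41.39]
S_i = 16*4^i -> [16, 64, 256, 1024, 4096]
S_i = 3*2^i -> [3, 6, 12, 24, 48]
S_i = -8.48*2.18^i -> [-8.48, -18.49, -40.3, -87.85, -191.52]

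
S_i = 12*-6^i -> [12, -72, 432, -2592, 15552]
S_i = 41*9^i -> [41, 369, 3321, 29889, 269001]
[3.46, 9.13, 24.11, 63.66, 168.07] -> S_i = 3.46*2.64^i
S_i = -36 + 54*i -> [-36, 18, 72, 126, 180]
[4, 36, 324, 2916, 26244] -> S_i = 4*9^i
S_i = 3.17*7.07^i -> [3.17, 22.41, 158.45, 1120.26, 7920.21]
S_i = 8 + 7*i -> [8, 15, 22, 29, 36]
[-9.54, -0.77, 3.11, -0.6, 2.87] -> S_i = Random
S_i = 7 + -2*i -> [7, 5, 3, 1, -1]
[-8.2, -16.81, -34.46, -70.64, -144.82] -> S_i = -8.20*2.05^i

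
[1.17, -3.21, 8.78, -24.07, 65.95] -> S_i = 1.17*(-2.74)^i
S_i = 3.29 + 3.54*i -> [3.29, 6.83, 10.37, 13.91, 17.45]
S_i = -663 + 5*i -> [-663, -658, -653, -648, -643]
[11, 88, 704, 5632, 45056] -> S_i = 11*8^i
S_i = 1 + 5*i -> [1, 6, 11, 16, 21]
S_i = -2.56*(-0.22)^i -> [-2.56, 0.56, -0.12, 0.03, -0.01]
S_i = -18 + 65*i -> [-18, 47, 112, 177, 242]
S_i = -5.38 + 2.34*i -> [-5.38, -3.04, -0.7, 1.64, 3.98]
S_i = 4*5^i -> [4, 20, 100, 500, 2500]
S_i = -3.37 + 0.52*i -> [-3.37, -2.85, -2.33, -1.81, -1.29]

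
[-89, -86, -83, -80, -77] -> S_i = -89 + 3*i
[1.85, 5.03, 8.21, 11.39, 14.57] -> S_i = 1.85 + 3.18*i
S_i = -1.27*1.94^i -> [-1.27, -2.46, -4.78, -9.27, -17.99]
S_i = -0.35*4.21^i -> [-0.35, -1.47, -6.2, -26.12, -109.95]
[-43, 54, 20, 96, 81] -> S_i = Random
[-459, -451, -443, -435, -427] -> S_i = -459 + 8*i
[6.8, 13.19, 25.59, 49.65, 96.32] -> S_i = 6.80*1.94^i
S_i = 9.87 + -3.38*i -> [9.87, 6.49, 3.11, -0.27, -3.65]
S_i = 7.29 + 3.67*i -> [7.29, 10.96, 14.63, 18.3, 21.97]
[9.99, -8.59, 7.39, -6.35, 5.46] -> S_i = 9.99*(-0.86)^i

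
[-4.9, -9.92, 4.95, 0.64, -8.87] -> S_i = Random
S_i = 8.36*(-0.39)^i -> [8.36, -3.26, 1.27, -0.5, 0.19]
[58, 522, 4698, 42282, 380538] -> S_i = 58*9^i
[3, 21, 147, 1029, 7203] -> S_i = 3*7^i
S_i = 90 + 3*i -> [90, 93, 96, 99, 102]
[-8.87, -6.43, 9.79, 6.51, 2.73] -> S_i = Random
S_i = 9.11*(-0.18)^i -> [9.11, -1.64, 0.3, -0.05, 0.01]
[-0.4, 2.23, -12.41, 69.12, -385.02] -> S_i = -0.40*(-5.57)^i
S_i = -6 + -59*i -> [-6, -65, -124, -183, -242]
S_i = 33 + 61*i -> [33, 94, 155, 216, 277]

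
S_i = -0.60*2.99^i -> [-0.6, -1.79, -5.36, -16.04, -47.96]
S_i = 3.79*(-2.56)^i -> [3.79, -9.7, 24.84, -63.59, 162.78]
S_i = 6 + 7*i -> [6, 13, 20, 27, 34]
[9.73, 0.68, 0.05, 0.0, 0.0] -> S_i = 9.73*0.07^i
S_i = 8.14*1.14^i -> [8.14, 9.28, 10.58, 12.06, 13.75]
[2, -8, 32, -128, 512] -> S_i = 2*-4^i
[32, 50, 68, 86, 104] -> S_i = 32 + 18*i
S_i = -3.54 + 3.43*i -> [-3.54, -0.11, 3.32, 6.75, 10.18]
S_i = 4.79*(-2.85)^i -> [4.79, -13.65, 38.91, -110.88, 316.02]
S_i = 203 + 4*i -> [203, 207, 211, 215, 219]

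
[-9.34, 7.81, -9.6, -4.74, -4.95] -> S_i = Random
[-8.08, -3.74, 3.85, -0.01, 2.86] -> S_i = Random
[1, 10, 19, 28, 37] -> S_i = 1 + 9*i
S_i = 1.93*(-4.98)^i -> [1.93, -9.61, 47.86, -238.37, 1187.07]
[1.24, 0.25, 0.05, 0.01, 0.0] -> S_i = 1.24*0.20^i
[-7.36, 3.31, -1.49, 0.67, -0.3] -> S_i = -7.36*(-0.45)^i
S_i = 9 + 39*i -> [9, 48, 87, 126, 165]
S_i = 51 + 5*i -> [51, 56, 61, 66, 71]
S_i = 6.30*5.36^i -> [6.3, 33.77, 181.0, 970.14, 5199.96]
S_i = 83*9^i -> [83, 747, 6723, 60507, 544563]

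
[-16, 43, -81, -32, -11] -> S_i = Random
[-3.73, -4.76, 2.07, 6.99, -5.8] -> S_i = Random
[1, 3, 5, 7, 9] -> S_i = 1 + 2*i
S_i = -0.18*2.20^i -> [-0.18, -0.4, -0.87, -1.92, -4.22]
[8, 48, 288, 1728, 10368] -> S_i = 8*6^i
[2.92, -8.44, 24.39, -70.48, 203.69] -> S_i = 2.92*(-2.89)^i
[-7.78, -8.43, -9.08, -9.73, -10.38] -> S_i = -7.78 + -0.65*i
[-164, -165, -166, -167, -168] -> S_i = -164 + -1*i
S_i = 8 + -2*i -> [8, 6, 4, 2, 0]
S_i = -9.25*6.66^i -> [-9.25, -61.6, -410.29, -2732.53, -18198.63]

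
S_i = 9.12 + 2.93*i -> [9.12, 12.05, 14.98, 17.91, 20.84]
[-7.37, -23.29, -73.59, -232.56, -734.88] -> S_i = -7.37*3.16^i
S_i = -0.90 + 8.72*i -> [-0.9, 7.82, 16.54, 25.26, 33.98]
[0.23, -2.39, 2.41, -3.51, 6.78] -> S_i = Random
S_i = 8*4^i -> [8, 32, 128, 512, 2048]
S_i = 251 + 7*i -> [251, 258, 265, 272, 279]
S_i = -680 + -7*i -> [-680, -687, -694, -701, -708]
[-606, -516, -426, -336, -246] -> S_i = -606 + 90*i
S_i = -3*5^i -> [-3, -15, -75, -375, -1875]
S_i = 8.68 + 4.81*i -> [8.68, 13.49, 18.3, 23.11, 27.92]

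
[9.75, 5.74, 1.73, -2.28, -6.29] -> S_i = 9.75 + -4.01*i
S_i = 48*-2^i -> [48, -96, 192, -384, 768]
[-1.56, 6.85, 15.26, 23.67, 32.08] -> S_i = -1.56 + 8.41*i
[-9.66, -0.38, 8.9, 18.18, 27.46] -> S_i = -9.66 + 9.28*i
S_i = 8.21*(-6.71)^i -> [8.21, -55.09, 369.65, -2480.34, 16643.06]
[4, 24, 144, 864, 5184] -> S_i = 4*6^i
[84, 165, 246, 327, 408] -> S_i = 84 + 81*i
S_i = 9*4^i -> [9, 36, 144, 576, 2304]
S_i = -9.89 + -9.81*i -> [-9.89, -19.7, -29.51, -39.32, -49.13]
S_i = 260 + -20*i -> [260, 240, 220, 200, 180]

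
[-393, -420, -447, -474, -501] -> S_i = -393 + -27*i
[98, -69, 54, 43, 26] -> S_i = Random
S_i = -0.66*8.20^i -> [-0.66, -5.41, -44.38, -363.9, -2984.0]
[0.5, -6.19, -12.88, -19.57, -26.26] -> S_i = 0.50 + -6.69*i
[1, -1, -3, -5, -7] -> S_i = 1 + -2*i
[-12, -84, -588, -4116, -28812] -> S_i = -12*7^i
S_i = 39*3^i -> [39, 117, 351, 1053, 3159]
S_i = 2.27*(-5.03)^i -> [2.27, -11.42, 57.43, -288.89, 1453.11]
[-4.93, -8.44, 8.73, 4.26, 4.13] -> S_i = Random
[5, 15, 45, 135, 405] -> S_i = 5*3^i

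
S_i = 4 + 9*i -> [4, 13, 22, 31, 40]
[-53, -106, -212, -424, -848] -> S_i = -53*2^i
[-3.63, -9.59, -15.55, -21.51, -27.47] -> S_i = -3.63 + -5.96*i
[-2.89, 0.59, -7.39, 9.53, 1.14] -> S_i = Random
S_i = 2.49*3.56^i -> [2.49, 8.86, 31.56, 112.34, 399.94]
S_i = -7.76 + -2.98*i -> [-7.76, -10.74, -13.72, -16.7, -19.68]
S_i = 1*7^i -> [1, 7, 49, 343, 2401]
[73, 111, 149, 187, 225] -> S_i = 73 + 38*i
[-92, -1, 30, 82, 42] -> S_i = Random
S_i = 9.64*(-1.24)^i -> [9.64, -11.95, 14.82, -18.38, 22.79]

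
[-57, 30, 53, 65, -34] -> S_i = Random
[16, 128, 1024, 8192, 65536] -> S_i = 16*8^i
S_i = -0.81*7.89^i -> [-0.81, -6.39, -50.42, -397.85, -3139.01]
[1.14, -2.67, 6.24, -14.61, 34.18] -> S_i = 1.14*(-2.34)^i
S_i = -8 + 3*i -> [-8, -5, -2, 1, 4]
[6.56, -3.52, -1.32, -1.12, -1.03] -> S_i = Random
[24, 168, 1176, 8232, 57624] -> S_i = 24*7^i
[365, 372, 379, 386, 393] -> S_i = 365 + 7*i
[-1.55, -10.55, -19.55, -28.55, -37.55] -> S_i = -1.55 + -9.00*i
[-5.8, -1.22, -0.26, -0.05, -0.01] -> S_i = -5.80*0.21^i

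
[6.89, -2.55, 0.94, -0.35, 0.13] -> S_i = 6.89*(-0.37)^i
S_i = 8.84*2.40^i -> [8.84, 21.22, 50.92, 122.2, 293.29]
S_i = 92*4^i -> [92, 368, 1472, 5888, 23552]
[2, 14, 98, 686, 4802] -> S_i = 2*7^i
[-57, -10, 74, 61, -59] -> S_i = Random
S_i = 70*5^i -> [70, 350, 1750, 8750, 43750]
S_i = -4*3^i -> [-4, -12, -36, -108, -324]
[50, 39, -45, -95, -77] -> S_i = Random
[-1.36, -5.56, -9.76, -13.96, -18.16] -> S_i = -1.36 + -4.20*i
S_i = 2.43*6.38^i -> [2.43, 15.5, 98.91, 631.06, 4026.14]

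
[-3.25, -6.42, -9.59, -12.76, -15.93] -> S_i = -3.25 + -3.17*i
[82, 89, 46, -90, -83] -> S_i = Random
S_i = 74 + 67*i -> [74, 141, 208, 275, 342]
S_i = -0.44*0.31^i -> [-0.44, -0.14, -0.04, -0.01, -0.0]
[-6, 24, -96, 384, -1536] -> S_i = -6*-4^i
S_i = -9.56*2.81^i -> [-9.56, -26.86, -75.49, -212.12, -596.05]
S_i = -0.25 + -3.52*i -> [-0.25, -3.77, -7.29, -10.81, -14.33]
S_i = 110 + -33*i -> [110, 77, 44, 11, -22]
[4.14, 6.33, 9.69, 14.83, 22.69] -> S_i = 4.14*1.53^i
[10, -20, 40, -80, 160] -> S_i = 10*-2^i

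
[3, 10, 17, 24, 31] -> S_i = 3 + 7*i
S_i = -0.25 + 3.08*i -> [-0.25, 2.83, 5.91, 8.99, 12.07]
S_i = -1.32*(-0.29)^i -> [-1.32, 0.38, -0.11, 0.03, -0.01]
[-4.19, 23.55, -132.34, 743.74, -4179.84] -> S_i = -4.19*(-5.62)^i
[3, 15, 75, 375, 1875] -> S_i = 3*5^i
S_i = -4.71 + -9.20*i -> [-4.71, -13.91, -23.11, -32.31, -41.51]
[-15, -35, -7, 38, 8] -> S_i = Random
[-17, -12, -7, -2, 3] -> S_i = -17 + 5*i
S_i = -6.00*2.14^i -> [-6.0, -12.84, -27.48, -58.8, -125.84]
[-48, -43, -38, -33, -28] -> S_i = -48 + 5*i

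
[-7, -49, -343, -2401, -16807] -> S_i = -7*7^i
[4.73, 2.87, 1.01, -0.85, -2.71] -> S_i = 4.73 + -1.86*i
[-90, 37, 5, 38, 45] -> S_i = Random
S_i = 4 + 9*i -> [4, 13, 22, 31, 40]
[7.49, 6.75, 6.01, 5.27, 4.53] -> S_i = 7.49 + -0.74*i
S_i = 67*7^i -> [67, 469, 3283, 22981, 160867]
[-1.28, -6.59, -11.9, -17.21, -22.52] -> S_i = -1.28 + -5.31*i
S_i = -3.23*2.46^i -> [-3.23, -7.95, -19.55, -48.08, -118.29]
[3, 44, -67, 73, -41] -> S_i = Random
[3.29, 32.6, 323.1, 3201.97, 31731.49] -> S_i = 3.29*9.91^i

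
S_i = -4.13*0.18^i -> [-4.13, -0.74, -0.13, -0.02, -0.0]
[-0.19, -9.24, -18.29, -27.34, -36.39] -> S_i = -0.19 + -9.05*i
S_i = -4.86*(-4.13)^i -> [-4.86, 20.07, -82.9, 342.36, -1413.96]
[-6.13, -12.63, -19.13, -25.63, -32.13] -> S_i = -6.13 + -6.50*i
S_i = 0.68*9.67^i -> [0.68, 6.58, 63.59, 614.88, 5945.86]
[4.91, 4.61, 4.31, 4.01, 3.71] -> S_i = 4.91 + -0.30*i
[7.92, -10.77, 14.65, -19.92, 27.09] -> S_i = 7.92*(-1.36)^i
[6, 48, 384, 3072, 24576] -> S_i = 6*8^i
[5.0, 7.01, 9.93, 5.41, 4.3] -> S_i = Random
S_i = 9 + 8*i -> [9, 17, 25, 33, 41]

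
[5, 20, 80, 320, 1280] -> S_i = 5*4^i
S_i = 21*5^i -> [21, 105, 525, 2625, 13125]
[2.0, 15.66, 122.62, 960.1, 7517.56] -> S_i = 2.00*7.83^i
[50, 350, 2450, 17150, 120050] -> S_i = 50*7^i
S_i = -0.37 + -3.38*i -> [-0.37, -3.75, -7.13, -10.51, -13.89]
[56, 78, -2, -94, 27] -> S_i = Random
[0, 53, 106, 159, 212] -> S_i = 0 + 53*i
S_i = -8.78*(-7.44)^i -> [-8.78, 65.32, -486.0, 3615.87, -26902.1]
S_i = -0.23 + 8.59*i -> [-0.23, 8.36, 16.95, 25.54, 34.13]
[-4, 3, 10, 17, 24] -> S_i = -4 + 7*i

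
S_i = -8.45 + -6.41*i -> [-8.45, -14.86, -21.27, -27.68, -34.09]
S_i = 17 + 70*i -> [17, 87, 157, 227, 297]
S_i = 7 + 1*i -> [7, 8, 9, 10, 11]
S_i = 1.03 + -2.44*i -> [1.03, -1.41, -3.85, -6.29, -8.73]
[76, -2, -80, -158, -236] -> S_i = 76 + -78*i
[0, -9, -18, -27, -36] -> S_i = 0 + -9*i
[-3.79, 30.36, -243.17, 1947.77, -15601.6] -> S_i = -3.79*(-8.01)^i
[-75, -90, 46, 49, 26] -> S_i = Random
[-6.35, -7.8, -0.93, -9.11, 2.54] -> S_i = Random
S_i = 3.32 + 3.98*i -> [3.32, 7.3, 11.28, 15.26, 19.24]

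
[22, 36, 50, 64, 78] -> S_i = 22 + 14*i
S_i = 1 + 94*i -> [1, 95, 189, 283, 377]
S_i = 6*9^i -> [6, 54, 486, 4374, 39366]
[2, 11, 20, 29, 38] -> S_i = 2 + 9*i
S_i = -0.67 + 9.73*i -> [-0.67, 9.06, 18.79, 28.52, 38.25]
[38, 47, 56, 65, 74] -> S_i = 38 + 9*i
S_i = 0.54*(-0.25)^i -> [0.54, -0.14, 0.03, -0.01, 0.0]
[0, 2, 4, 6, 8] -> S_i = 0 + 2*i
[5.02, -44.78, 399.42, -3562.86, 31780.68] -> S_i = 5.02*(-8.92)^i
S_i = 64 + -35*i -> [64, 29, -6, -41, -76]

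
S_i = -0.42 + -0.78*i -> [-0.42, -1.2, -1.98, -2.76, -3.54]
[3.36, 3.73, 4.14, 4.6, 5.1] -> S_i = 3.36*1.11^i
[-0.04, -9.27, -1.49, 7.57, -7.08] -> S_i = Random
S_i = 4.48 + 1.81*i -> [4.48, 6.29, 8.1, 9.91, 11.72]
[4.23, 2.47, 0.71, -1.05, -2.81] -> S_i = 4.23 + -1.76*i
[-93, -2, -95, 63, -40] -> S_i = Random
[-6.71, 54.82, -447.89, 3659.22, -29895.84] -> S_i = -6.71*(-8.17)^i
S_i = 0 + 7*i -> [0, 7, 14, 21, 28]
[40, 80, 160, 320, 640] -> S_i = 40*2^i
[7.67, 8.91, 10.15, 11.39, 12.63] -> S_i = 7.67 + 1.24*i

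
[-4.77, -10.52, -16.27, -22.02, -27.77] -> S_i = -4.77 + -5.75*i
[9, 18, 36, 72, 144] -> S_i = 9*2^i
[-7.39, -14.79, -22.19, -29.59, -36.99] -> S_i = -7.39 + -7.40*i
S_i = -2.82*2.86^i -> [-2.82, -8.07, -23.07, -65.97, -188.67]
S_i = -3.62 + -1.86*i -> [-3.62, -5.48, -7.34, -9.2, -11.06]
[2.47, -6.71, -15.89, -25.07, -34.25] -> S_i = 2.47 + -9.18*i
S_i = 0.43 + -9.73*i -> [0.43, -9.3, -19.03, -28.76, -38.49]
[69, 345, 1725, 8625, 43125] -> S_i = 69*5^i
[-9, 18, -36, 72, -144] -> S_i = -9*-2^i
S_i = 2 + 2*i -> [2, 4, 6, 8, 10]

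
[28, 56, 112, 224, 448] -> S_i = 28*2^i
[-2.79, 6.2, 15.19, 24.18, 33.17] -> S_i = -2.79 + 8.99*i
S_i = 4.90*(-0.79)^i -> [4.9, -3.87, 3.06, -2.42, 1.91]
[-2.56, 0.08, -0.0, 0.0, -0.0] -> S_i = -2.56*(-0.03)^i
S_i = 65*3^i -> [65, 195, 585, 1755, 5265]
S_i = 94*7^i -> [94, 658, 4606, 32242, 225694]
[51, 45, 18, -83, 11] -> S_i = Random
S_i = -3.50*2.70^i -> [-3.5, -9.45, -25.52, -68.89, -186.0]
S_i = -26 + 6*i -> [-26, -20, -14, -8, -2]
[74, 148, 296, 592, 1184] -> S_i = 74*2^i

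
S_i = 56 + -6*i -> [56, 50, 44, 38, 32]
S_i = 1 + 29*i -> [1, 30, 59, 88, 117]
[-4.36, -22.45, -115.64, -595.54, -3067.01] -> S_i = -4.36*5.15^i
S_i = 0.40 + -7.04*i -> [0.4, -6.64, -13.68, -20.72, -27.76]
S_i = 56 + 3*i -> [56, 59, 62, 65, 68]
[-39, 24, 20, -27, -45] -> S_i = Random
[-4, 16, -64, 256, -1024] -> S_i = -4*-4^i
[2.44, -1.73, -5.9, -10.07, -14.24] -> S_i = 2.44 + -4.17*i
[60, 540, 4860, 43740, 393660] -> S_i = 60*9^i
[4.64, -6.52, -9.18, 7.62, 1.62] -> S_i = Random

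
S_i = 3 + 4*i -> [3, 7, 11, 15, 19]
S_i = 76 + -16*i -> [76, 60, 44, 28, 12]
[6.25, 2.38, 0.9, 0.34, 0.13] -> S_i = 6.25*0.38^i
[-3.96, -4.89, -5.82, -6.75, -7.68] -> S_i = -3.96 + -0.93*i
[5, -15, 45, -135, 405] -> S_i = 5*-3^i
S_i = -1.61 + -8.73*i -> [-1.61, -10.34, -19.07, -27.8, -36.53]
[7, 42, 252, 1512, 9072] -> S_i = 7*6^i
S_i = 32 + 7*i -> [32, 39, 46, 53, 60]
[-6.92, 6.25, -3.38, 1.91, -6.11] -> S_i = Random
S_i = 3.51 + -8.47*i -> [3.51, -4.96, -13.43, -21.9, -30.37]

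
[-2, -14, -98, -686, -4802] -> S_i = -2*7^i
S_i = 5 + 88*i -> [5, 93, 181, 269, 357]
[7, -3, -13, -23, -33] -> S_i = 7 + -10*i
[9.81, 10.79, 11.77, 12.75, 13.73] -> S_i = 9.81 + 0.98*i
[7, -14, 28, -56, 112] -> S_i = 7*-2^i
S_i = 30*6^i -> [30, 180, 1080, 6480, 38880]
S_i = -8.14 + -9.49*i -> [-8.14, -17.63, -27.12, -36.61, -46.1]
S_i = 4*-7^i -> [4, -28, 196, -1372, 9604]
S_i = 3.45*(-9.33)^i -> [3.45, -32.19, 300.32, -2801.97, 26142.41]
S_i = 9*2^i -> [9, 18, 36, 72, 144]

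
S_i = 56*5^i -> [56, 280, 1400, 7000, 35000]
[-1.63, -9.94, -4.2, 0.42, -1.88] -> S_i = Random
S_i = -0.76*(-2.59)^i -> [-0.76, 1.97, -5.1, 13.2, -34.2]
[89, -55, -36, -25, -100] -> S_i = Random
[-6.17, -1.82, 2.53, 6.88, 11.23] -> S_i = -6.17 + 4.35*i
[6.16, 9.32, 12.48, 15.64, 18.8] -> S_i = 6.16 + 3.16*i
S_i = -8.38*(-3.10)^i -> [-8.38, 25.98, -80.53, 249.65, -773.91]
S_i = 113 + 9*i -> [113, 122, 131, 140, 149]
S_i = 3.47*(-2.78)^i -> [3.47, -9.65, 26.82, -74.55, 207.26]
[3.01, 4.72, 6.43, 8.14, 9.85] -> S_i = 3.01 + 1.71*i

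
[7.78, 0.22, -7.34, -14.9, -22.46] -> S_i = 7.78 + -7.56*i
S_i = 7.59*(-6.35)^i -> [7.59, -48.2, 306.05, -1943.4, 12340.61]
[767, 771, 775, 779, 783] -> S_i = 767 + 4*i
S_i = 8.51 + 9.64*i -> [8.51, 18.15, 27.79, 37.43, 47.07]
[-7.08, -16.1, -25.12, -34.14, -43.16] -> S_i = -7.08 + -9.02*i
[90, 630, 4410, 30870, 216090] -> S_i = 90*7^i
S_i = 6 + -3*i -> [6, 3, 0, -3, -6]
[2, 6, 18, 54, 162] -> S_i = 2*3^i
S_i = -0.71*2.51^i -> [-0.71, -1.78, -4.47, -11.23, -28.18]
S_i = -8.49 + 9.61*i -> [-8.49, 1.12, 10.73, 20.34, 29.95]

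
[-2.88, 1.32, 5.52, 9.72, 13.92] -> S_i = -2.88 + 4.20*i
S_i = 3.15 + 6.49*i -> [3.15, 9.64, 16.13, 22.62, 29.11]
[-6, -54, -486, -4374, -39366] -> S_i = -6*9^i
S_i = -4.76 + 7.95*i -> [-4.76, 3.19, 11.14, 19.09, 27.04]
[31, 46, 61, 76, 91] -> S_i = 31 + 15*i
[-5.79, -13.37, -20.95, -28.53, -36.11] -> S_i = -5.79 + -7.58*i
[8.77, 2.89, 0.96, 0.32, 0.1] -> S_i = 8.77*0.33^i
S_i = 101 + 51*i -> [101, 152, 203, 254, 305]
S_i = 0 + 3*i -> [0, 3, 6, 9, 12]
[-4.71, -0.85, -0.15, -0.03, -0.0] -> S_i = -4.71*0.18^i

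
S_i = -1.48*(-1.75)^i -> [-1.48, 2.59, -4.53, 7.93, -13.88]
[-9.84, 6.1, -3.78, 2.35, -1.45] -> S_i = -9.84*(-0.62)^i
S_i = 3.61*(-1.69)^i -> [3.61, -6.1, 10.31, -17.42, 29.45]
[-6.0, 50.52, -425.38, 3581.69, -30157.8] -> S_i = -6.00*(-8.42)^i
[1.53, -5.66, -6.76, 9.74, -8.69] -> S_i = Random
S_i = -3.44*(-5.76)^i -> [-3.44, 19.81, -114.13, 657.39, -3786.59]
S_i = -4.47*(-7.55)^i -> [-4.47, 33.75, -254.8, 1923.75, -14524.3]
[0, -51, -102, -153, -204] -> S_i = 0 + -51*i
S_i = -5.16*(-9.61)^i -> [-5.16, 49.59, -476.54, 4579.52, -44009.18]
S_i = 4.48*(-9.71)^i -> [4.48, -43.5, 422.39, -4101.43, 39824.92]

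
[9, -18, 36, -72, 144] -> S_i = 9*-2^i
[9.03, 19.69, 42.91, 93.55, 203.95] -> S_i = 9.03*2.18^i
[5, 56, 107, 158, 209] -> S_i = 5 + 51*i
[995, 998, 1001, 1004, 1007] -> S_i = 995 + 3*i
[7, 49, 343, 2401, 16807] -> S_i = 7*7^i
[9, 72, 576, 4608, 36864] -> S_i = 9*8^i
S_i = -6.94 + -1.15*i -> [-6.94, -8.09, -9.24, -10.39, -11.54]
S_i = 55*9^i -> [55, 495, 4455, 40095, 360855]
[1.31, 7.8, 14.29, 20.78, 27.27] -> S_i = 1.31 + 6.49*i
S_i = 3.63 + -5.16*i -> [3.63, -1.53, -6.69, -11.85, -17.01]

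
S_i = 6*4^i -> [6, 24, 96, 384, 1536]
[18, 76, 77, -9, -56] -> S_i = Random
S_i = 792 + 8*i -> [792, 800, 808, 816, 824]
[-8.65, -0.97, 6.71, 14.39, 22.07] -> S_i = -8.65 + 7.68*i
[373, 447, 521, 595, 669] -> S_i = 373 + 74*i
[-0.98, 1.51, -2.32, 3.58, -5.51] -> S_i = -0.98*(-1.54)^i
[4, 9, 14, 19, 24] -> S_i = 4 + 5*i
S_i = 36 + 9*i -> [36, 45, 54, 63, 72]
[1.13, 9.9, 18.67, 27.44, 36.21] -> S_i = 1.13 + 8.77*i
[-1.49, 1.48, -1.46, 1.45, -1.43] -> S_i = -1.49*(-0.99)^i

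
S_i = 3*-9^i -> [3, -27, 243, -2187, 19683]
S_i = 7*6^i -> [7, 42, 252, 1512, 9072]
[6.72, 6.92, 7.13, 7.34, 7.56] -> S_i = 6.72*1.03^i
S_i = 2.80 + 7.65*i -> [2.8, 10.45, 18.1, 25.75, 33.4]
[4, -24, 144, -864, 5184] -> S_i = 4*-6^i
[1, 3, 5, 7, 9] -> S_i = 1 + 2*i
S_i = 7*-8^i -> [7, -56, 448, -3584, 28672]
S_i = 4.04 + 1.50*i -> [4.04, 5.54, 7.04, 8.54, 10.04]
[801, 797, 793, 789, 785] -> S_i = 801 + -4*i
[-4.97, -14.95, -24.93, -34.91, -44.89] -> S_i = -4.97 + -9.98*i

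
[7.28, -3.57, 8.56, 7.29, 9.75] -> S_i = Random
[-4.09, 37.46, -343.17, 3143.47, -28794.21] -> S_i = -4.09*(-9.16)^i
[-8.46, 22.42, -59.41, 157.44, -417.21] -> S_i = -8.46*(-2.65)^i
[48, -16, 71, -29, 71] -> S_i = Random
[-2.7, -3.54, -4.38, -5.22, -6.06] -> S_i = -2.70 + -0.84*i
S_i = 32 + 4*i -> [32, 36, 40, 44, 48]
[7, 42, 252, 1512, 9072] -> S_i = 7*6^i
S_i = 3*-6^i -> [3, -18, 108, -648, 3888]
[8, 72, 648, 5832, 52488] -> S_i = 8*9^i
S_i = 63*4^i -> [63, 252, 1008, 4032, 16128]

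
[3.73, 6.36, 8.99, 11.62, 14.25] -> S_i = 3.73 + 2.63*i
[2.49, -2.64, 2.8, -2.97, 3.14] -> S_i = 2.49*(-1.06)^i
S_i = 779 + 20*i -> [779, 799, 819, 839, 859]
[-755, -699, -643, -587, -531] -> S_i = -755 + 56*i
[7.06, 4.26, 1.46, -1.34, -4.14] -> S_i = 7.06 + -2.80*i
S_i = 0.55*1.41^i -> [0.55, 0.78, 1.09, 1.54, 2.17]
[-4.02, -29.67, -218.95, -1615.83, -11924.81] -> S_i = -4.02*7.38^i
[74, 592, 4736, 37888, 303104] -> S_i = 74*8^i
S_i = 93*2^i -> [93, 186, 372, 744, 1488]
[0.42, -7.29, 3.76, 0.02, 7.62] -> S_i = Random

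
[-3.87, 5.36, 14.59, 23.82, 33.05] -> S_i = -3.87 + 9.23*i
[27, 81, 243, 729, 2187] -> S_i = 27*3^i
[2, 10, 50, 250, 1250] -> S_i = 2*5^i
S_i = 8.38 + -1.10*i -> [8.38, 7.28, 6.18, 5.08, 3.98]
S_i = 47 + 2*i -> [47, 49, 51, 53, 55]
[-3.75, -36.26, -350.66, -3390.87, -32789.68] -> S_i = -3.75*9.67^i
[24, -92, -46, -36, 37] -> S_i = Random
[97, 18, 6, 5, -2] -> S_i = Random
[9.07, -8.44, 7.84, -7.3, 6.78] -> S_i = 9.07*(-0.93)^i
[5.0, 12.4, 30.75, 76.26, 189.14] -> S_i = 5.00*2.48^i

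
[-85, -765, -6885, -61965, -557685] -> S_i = -85*9^i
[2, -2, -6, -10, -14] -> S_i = 2 + -4*i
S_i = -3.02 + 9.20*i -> [-3.02, 6.18, 15.38, 24.58, 33.78]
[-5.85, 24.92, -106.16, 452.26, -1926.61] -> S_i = -5.85*(-4.26)^i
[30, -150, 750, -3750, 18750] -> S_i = 30*-5^i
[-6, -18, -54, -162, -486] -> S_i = -6*3^i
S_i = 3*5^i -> [3, 15, 75, 375, 1875]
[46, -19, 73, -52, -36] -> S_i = Random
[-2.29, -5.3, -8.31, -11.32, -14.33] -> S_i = -2.29 + -3.01*i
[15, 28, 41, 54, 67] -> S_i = 15 + 13*i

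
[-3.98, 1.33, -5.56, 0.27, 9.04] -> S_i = Random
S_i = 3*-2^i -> [3, -6, 12, -24, 48]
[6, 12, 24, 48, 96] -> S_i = 6*2^i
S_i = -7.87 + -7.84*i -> [-7.87, -15.71, -23.55, -31.39, -39.23]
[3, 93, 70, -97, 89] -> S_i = Random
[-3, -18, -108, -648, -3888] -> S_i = -3*6^i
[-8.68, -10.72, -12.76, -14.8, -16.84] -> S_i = -8.68 + -2.04*i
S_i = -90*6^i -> [-90, -540, -3240, -19440, -116640]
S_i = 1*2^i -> [1, 2, 4, 8, 16]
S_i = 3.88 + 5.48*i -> [3.88, 9.36, 14.84, 20.32, 25.8]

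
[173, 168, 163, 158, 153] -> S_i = 173 + -5*i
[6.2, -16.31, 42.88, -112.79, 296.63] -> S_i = 6.20*(-2.63)^i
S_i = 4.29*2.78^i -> [4.29, 11.93, 33.15, 92.17, 256.23]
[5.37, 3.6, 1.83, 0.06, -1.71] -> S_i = 5.37 + -1.77*i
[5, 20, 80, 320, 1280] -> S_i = 5*4^i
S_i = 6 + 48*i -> [6, 54, 102, 150, 198]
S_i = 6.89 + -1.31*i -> [6.89, 5.58, 4.27, 2.96, 1.65]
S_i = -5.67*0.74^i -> [-5.67, -4.2, -3.1, -2.3, -1.7]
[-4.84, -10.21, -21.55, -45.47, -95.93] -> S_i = -4.84*2.11^i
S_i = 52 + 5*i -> [52, 57, 62, 67, 72]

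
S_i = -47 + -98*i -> [-47, -145, -243, -341, -439]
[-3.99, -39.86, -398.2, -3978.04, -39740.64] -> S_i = -3.99*9.99^i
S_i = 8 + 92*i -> [8, 100, 192, 284, 376]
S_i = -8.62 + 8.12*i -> [-8.62, -0.5, 7.62, 15.74, 23.86]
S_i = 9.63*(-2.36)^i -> [9.63, -22.73, 53.64, -126.58, 298.73]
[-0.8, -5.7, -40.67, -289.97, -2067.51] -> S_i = -0.80*7.13^i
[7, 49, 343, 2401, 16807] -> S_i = 7*7^i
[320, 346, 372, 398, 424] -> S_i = 320 + 26*i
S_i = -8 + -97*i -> [-8, -105, -202, -299, -396]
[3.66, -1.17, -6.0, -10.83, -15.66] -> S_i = 3.66 + -4.83*i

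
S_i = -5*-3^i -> [-5, 15, -45, 135, -405]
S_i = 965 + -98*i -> [965, 867, 769, 671, 573]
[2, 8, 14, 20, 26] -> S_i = 2 + 6*i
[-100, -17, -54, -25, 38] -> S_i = Random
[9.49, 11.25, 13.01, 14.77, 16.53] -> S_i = 9.49 + 1.76*i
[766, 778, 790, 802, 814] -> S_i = 766 + 12*i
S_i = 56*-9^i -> [56, -504, 4536, -40824, 367416]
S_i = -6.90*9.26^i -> [-6.9, -63.89, -591.66, -5478.76, -50733.29]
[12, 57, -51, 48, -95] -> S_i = Random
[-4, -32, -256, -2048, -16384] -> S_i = -4*8^i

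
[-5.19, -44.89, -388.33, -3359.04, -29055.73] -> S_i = -5.19*8.65^i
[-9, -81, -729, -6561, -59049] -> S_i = -9*9^i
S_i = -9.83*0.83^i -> [-9.83, -8.16, -6.77, -5.62, -4.67]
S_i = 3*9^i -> [3, 27, 243, 2187, 19683]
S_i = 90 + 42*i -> [90, 132, 174, 216, 258]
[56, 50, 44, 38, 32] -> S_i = 56 + -6*i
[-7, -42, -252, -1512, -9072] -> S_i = -7*6^i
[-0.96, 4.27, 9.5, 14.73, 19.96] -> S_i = -0.96 + 5.23*i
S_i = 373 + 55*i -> [373, 428, 483, 538, 593]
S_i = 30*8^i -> [30, 240, 1920, 15360, 122880]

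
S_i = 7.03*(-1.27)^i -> [7.03, -8.93, 11.34, -14.4, 18.29]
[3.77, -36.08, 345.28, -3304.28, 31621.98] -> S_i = 3.77*(-9.57)^i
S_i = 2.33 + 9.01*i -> [2.33, 11.34, 20.35, 29.36, 38.37]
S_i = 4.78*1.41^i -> [4.78, 6.74, 9.5, 13.4, 18.89]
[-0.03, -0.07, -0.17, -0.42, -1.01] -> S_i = -0.03*2.41^i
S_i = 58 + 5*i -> [58, 63, 68, 73, 78]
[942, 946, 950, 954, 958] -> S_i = 942 + 4*i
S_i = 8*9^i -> [8, 72, 648, 5832, 52488]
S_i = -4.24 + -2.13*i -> [-4.24, -6.37, -8.5, -10.63, -12.76]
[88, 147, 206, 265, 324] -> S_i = 88 + 59*i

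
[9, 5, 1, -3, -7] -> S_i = 9 + -4*i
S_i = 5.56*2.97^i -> [5.56, 16.51, 49.04, 145.66, 432.61]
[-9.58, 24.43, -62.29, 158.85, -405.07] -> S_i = -9.58*(-2.55)^i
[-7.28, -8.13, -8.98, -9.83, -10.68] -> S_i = -7.28 + -0.85*i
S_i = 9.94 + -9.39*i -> [9.94, 0.55, -8.84, -18.23, -27.62]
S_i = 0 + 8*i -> [0, 8, 16, 24, 32]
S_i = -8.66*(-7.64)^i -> [-8.66, 66.16, -505.48, 3861.87, -29504.71]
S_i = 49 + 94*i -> [49, 143, 237, 331, 425]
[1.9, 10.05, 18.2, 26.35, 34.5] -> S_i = 1.90 + 8.15*i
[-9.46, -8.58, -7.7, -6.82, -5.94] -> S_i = -9.46 + 0.88*i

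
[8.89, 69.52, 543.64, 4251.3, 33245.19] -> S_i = 8.89*7.82^i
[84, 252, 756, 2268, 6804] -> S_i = 84*3^i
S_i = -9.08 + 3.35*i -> [-9.08, -5.73, -2.38, 0.97, 4.32]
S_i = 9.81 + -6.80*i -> [9.81, 3.01, -3.79, -10.59, -17.39]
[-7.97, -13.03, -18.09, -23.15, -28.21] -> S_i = -7.97 + -5.06*i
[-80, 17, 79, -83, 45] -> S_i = Random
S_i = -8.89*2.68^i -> [-8.89, -23.83, -63.85, -171.12, -458.61]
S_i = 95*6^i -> [95, 570, 3420, 20520, 123120]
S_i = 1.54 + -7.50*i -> [1.54, -5.96, -13.46, -20.96, -28.46]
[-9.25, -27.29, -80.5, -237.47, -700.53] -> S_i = -9.25*2.95^i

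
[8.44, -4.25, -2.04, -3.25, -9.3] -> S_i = Random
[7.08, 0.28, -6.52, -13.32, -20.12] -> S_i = 7.08 + -6.80*i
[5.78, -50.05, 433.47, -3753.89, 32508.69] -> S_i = 5.78*(-8.66)^i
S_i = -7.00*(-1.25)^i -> [-7.0, 8.75, -10.94, 13.67, -17.09]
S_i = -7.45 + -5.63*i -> [-7.45, -13.08, -18.71, -24.34, -29.97]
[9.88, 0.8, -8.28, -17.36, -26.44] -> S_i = 9.88 + -9.08*i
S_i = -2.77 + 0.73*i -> [-2.77, -2.04, -1.31, -0.58, 0.15]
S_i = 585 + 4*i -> [585, 589, 593, 597, 601]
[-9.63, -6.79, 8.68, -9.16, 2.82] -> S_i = Random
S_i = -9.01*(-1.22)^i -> [-9.01, 10.99, -13.41, 16.36, -19.96]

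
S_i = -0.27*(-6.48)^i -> [-0.27, 1.75, -11.34, 73.47, -476.06]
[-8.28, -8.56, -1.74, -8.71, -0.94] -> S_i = Random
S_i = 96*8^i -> [96, 768, 6144, 49152, 393216]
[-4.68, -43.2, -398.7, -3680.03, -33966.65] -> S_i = -4.68*9.23^i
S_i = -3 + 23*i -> [-3, 20, 43, 66, 89]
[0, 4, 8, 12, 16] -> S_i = 0 + 4*i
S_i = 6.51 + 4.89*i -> [6.51, 11.4, 16.29, 21.18, 26.07]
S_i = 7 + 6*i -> [7, 13, 19, 25, 31]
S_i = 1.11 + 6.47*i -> [1.11, 7.58, 14.05, 20.52, 26.99]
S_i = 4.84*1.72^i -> [4.84, 8.32, 14.32, 24.63, 42.36]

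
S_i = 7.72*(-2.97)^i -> [7.72, -22.93, 68.1, -202.25, 600.68]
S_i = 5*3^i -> [5, 15, 45, 135, 405]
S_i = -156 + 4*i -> [-156, -152, -148, -144, -140]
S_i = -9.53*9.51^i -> [-9.53, -90.63, -861.89, -8196.61, -77949.79]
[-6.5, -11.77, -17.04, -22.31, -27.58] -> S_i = -6.50 + -5.27*i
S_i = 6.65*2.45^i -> [6.65, 16.29, 39.92, 97.8, 239.6]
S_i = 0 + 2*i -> [0, 2, 4, 6, 8]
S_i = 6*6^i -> [6, 36, 216, 1296, 7776]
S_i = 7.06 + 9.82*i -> [7.06, 16.88, 26.7, 36.52, 46.34]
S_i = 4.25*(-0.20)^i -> [4.25, -0.85, 0.17, -0.03, 0.01]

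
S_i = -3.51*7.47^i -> [-3.51, -26.22, -195.86, -1463.08, -10929.23]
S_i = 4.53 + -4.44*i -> [4.53, 0.09, -4.35, -8.79, -13.23]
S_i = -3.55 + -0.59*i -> [-3.55, -4.14, -4.73, -5.32, -5.91]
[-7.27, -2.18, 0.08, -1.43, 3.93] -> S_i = Random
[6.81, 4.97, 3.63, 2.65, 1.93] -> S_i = 6.81*0.73^i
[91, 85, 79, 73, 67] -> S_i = 91 + -6*i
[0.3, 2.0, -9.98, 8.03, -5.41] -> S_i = Random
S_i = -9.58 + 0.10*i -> [-9.58, -9.48, -9.38, -9.28, -9.18]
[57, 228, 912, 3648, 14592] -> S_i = 57*4^i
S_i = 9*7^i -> [9, 63, 441, 3087, 21609]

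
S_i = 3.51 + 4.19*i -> [3.51, 7.7, 11.89, 16.08, 20.27]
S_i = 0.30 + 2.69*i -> [0.3, 2.99, 5.68, 8.37, 11.06]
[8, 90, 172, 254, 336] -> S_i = 8 + 82*i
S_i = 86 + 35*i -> [86, 121, 156, 191, 226]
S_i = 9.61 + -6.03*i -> [9.61, 3.58, -2.45, -8.48, -14.51]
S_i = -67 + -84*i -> [-67, -151, -235, -319, -403]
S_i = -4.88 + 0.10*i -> [-4.88, -4.78, -4.68, -4.58, -4.48]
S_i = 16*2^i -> [16, 32, 64, 128, 256]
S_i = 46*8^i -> [46, 368, 2944, 23552, 188416]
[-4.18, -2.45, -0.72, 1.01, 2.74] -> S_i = -4.18 + 1.73*i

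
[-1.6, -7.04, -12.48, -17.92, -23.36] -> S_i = -1.60 + -5.44*i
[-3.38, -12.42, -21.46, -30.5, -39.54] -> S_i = -3.38 + -9.04*i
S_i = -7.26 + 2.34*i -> [-7.26, -4.92, -2.58, -0.24, 2.1]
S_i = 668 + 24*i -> [668, 692, 716, 740, 764]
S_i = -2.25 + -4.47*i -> [-2.25, -6.72, -11.19, -15.66, -20.13]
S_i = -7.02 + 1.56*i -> [-7.02, -5.46, -3.9, -2.34, -0.78]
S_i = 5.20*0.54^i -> [5.2, 2.81, 1.52, 0.82, 0.44]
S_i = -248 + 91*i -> [-248, -157, -66, 25, 116]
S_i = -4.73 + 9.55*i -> [-4.73, 4.82, 14.37, 23.92, 33.47]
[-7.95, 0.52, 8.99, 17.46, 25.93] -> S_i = -7.95 + 8.47*i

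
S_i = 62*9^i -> [62, 558, 5022, 45198, 406782]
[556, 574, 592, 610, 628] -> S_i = 556 + 18*i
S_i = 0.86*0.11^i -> [0.86, 0.09, 0.01, 0.0, 0.0]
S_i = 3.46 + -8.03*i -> [3.46, -4.57, -12.6, -20.63, -28.66]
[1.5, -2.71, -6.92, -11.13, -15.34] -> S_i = 1.50 + -4.21*i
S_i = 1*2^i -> [1, 2, 4, 8, 16]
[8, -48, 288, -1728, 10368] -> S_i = 8*-6^i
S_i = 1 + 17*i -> [1, 18, 35, 52, 69]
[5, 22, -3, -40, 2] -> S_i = Random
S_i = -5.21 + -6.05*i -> [-5.21, -11.26, -17.31, -23.36, -29.41]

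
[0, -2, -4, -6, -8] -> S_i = 0 + -2*i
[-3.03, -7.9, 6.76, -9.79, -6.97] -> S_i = Random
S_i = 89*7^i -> [89, 623, 4361, 30527, 213689]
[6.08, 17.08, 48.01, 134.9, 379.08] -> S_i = 6.08*2.81^i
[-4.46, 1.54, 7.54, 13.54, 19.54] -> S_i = -4.46 + 6.00*i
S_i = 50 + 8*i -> [50, 58, 66, 74, 82]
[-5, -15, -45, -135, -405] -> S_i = -5*3^i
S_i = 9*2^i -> [9, 18, 36, 72, 144]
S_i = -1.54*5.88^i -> [-1.54, -9.06, -53.24, -313.08, -1840.9]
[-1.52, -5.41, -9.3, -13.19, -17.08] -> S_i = -1.52 + -3.89*i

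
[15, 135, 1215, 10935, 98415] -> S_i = 15*9^i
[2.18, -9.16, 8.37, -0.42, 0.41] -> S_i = Random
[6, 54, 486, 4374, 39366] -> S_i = 6*9^i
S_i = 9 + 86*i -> [9, 95, 181, 267, 353]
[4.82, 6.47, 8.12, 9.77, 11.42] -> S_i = 4.82 + 1.65*i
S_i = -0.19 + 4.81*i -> [-0.19, 4.62, 9.43, 14.24, 19.05]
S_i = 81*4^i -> [81, 324, 1296, 5184, 20736]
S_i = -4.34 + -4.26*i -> [-4.34, -8.6, -12.86, -17.12, -21.38]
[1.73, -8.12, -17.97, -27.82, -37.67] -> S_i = 1.73 + -9.85*i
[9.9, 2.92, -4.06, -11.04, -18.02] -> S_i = 9.90 + -6.98*i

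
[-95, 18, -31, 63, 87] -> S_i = Random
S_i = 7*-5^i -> [7, -35, 175, -875, 4375]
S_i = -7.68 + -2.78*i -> [-7.68, -10.46, -13.24, -16.02, -18.8]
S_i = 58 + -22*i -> [58, 36, 14, -8, -30]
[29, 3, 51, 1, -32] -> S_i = Random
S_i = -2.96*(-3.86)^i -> [-2.96, 11.43, -44.1, 170.24, -657.11]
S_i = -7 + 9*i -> [-7, 2, 11, 20, 29]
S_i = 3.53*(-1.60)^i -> [3.53, -5.65, 9.04, -14.46, 23.13]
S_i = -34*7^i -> [-34, -238, -1666, -11662, -81634]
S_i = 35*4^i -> [35, 140, 560, 2240, 8960]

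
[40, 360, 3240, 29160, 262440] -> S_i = 40*9^i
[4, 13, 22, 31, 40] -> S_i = 4 + 9*i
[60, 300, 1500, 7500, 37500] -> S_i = 60*5^i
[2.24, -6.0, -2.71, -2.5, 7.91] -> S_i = Random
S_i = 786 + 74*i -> [786, 860, 934, 1008, 1082]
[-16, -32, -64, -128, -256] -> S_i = -16*2^i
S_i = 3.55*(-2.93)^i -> [3.55, -10.4, 30.48, -89.3, 261.64]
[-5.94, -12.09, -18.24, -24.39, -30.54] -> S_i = -5.94 + -6.15*i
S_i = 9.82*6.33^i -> [9.82, 62.16, 393.48, 2490.71, 15766.17]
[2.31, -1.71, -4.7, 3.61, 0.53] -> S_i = Random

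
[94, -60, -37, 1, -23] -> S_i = Random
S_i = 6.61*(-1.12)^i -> [6.61, -7.4, 8.29, -9.29, 10.4]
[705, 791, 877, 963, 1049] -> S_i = 705 + 86*i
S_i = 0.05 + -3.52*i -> [0.05, -3.47, -6.99, -10.51, -14.03]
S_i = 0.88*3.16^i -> [0.88, 2.78, 8.79, 27.77, 87.75]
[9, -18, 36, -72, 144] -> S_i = 9*-2^i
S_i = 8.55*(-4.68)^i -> [8.55, -40.01, 187.27, -876.4, 4101.56]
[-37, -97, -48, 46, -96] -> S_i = Random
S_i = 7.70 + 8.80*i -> [7.7, 16.5, 25.3, 34.1, 42.9]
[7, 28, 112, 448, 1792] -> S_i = 7*4^i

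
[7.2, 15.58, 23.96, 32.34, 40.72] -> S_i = 7.20 + 8.38*i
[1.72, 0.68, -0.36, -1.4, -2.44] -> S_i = 1.72 + -1.04*i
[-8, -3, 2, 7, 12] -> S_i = -8 + 5*i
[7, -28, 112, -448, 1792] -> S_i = 7*-4^i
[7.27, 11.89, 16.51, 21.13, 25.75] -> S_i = 7.27 + 4.62*i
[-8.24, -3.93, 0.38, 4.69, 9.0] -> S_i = -8.24 + 4.31*i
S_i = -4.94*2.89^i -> [-4.94, -14.28, -41.26, -119.24, -344.6]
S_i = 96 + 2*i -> [96, 98, 100, 102, 104]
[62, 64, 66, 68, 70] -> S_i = 62 + 2*i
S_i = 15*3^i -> [15, 45, 135, 405, 1215]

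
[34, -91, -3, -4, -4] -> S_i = Random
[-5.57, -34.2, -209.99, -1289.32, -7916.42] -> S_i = -5.57*6.14^i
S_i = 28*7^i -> [28, 196, 1372, 9604, 67228]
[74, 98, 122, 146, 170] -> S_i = 74 + 24*i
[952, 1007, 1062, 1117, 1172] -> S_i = 952 + 55*i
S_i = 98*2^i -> [98, 196, 392, 784, 1568]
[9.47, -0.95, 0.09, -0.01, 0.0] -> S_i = 9.47*(-0.10)^i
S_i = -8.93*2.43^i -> [-8.93, -21.7, -52.73, -128.14, -311.37]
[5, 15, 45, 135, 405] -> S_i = 5*3^i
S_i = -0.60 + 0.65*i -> [-0.6, 0.05, 0.7, 1.35, 2.0]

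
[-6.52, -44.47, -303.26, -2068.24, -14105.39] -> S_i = -6.52*6.82^i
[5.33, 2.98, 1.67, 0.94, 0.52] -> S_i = 5.33*0.56^i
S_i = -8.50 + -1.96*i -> [-8.5, -10.46, -12.42, -14.38, -16.34]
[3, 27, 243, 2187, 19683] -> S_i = 3*9^i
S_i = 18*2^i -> [18, 36, 72, 144, 288]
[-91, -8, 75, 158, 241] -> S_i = -91 + 83*i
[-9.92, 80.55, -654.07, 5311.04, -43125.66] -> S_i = -9.92*(-8.12)^i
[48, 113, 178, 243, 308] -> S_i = 48 + 65*i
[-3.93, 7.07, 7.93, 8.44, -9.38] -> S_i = Random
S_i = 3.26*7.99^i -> [3.26, 26.05, 208.12, 1662.87, 13286.32]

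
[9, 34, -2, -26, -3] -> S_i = Random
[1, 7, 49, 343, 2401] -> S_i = 1*7^i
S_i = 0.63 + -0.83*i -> [0.63, -0.2, -1.03, -1.86, -2.69]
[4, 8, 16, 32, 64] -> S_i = 4*2^i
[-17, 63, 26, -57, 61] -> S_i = Random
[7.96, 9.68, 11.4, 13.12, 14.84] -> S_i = 7.96 + 1.72*i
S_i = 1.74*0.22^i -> [1.74, 0.38, 0.08, 0.02, 0.0]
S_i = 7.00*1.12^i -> [7.0, 7.84, 8.78, 9.83, 11.01]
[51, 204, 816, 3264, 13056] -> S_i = 51*4^i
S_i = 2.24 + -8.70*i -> [2.24, -6.46, -15.16, -23.86, -32.56]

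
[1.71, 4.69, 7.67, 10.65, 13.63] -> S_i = 1.71 + 2.98*i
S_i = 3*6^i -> [3, 18, 108, 648, 3888]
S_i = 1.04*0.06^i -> [1.04, 0.06, 0.0, 0.0, 0.0]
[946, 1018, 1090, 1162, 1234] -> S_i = 946 + 72*i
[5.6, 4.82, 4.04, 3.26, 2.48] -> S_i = 5.60 + -0.78*i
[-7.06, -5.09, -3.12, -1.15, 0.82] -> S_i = -7.06 + 1.97*i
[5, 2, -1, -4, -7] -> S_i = 5 + -3*i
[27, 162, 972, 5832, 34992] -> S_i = 27*6^i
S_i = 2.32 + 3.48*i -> [2.32, 5.8, 9.28, 12.76, 16.24]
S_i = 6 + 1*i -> [6, 7, 8, 9, 10]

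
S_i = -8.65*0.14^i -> [-8.65, -1.21, -0.17, -0.02, -0.0]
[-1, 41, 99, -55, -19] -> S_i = Random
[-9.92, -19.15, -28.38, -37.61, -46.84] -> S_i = -9.92 + -9.23*i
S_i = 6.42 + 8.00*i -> [6.42, 14.42, 22.42, 30.42, 38.42]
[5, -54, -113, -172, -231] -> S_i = 5 + -59*i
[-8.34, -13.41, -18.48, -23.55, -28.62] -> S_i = -8.34 + -5.07*i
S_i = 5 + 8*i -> [5, 13, 21, 29, 37]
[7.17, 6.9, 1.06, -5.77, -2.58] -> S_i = Random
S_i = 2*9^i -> [2, 18, 162, 1458, 13122]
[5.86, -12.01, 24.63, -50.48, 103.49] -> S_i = 5.86*(-2.05)^i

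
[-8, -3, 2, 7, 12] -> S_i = -8 + 5*i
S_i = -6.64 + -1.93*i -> [-6.64, -8.57, -10.5, -12.43, -14.36]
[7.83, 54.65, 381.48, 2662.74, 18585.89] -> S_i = 7.83*6.98^i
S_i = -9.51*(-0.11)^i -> [-9.51, 1.05, -0.12, 0.01, -0.0]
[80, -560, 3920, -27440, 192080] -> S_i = 80*-7^i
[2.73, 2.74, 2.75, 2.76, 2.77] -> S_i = 2.73 + 0.01*i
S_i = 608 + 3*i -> [608, 611, 614, 617, 620]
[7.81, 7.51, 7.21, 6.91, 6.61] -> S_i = 7.81 + -0.30*i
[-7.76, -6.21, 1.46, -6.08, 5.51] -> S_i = Random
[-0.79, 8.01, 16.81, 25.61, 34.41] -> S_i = -0.79 + 8.80*i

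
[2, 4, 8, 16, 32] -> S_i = 2*2^i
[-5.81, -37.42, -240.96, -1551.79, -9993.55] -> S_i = -5.81*6.44^i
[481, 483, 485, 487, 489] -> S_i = 481 + 2*i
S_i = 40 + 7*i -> [40, 47, 54, 61, 68]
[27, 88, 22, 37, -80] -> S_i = Random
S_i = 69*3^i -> [69, 207, 621, 1863, 5589]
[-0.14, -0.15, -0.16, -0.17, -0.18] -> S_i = -0.14*1.06^i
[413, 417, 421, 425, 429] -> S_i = 413 + 4*i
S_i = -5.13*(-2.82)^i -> [-5.13, 14.47, -40.8, 115.04, -324.42]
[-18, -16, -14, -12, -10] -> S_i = -18 + 2*i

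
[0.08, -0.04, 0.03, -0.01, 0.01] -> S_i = 0.08*(-0.56)^i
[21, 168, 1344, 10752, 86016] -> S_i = 21*8^i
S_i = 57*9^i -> [57, 513, 4617, 41553, 373977]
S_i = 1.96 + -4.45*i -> [1.96, -2.49, -6.94, -11.39, -15.84]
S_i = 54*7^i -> [54, 378, 2646, 18522, 129654]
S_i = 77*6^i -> [77, 462, 2772, 16632, 99792]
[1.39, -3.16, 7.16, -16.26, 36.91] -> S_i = 1.39*(-2.27)^i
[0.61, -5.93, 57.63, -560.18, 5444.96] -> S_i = 0.61*(-9.72)^i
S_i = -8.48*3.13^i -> [-8.48, -26.54, -83.08, -260.03, -813.9]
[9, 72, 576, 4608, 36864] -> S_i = 9*8^i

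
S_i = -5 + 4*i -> [-5, -1, 3, 7, 11]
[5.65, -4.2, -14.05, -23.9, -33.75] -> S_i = 5.65 + -9.85*i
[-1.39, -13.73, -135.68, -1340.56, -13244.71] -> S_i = -1.39*9.88^i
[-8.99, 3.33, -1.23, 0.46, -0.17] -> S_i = -8.99*(-0.37)^i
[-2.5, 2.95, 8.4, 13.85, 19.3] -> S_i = -2.50 + 5.45*i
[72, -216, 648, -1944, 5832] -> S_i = 72*-3^i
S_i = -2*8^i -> [-2, -16, -128, -1024, -8192]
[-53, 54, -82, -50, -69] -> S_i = Random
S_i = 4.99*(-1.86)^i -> [4.99, -9.28, 17.26, -32.11, 59.72]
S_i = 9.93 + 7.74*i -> [9.93, 17.67, 25.41, 33.15, 40.89]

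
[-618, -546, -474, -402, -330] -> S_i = -618 + 72*i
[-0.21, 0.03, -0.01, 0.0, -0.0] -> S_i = -0.21*(-0.16)^i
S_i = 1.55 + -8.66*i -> [1.55, -7.11, -15.77, -24.43, -33.09]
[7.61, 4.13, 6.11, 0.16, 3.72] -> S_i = Random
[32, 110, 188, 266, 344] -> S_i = 32 + 78*i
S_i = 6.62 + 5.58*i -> [6.62, 12.2, 17.78, 23.36, 28.94]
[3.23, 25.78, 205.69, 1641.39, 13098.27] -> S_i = 3.23*7.98^i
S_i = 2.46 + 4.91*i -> [2.46, 7.37, 12.28, 17.19, 22.1]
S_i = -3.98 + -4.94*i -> [-3.98, -8.92, -13.86, -18.8, -23.74]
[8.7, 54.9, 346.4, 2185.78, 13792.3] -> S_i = 8.70*6.31^i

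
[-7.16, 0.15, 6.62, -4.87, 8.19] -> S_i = Random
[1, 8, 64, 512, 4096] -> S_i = 1*8^i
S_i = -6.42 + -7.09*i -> [-6.42, -13.51, -20.6, -27.69, -34.78]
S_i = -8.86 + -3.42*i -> [-8.86, -12.28, -15.7, -19.12, -22.54]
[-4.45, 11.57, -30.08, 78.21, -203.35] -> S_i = -4.45*(-2.60)^i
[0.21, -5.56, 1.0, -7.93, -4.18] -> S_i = Random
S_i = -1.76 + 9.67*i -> [-1.76, 7.91, 17.58, 27.25, 36.92]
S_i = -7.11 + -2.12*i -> [-7.11, -9.23, -11.35, -13.47, -15.59]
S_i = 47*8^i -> [47, 376, 3008, 24064, 192512]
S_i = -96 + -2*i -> [-96, -98, -100, -102, -104]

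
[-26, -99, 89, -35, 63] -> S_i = Random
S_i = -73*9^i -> [-73, -657, -5913, -53217, -478953]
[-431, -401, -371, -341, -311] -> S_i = -431 + 30*i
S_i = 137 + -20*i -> [137, 117, 97, 77, 57]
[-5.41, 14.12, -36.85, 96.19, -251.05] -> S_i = -5.41*(-2.61)^i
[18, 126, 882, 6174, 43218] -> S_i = 18*7^i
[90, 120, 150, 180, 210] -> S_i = 90 + 30*i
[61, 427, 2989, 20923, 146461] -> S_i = 61*7^i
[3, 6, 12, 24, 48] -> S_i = 3*2^i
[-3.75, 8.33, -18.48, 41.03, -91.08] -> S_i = -3.75*(-2.22)^i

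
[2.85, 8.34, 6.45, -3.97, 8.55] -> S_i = Random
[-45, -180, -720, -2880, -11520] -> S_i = -45*4^i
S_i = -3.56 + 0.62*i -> [-3.56, -2.94, -2.32, -1.7, -1.08]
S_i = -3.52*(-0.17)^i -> [-3.52, 0.6, -0.1, 0.02, -0.0]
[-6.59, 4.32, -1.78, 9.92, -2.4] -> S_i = Random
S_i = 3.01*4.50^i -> [3.01, 13.54, 60.95, 274.29, 1234.29]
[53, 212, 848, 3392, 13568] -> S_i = 53*4^i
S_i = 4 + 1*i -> [4, 5, 6, 7, 8]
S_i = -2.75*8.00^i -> [-2.75, -22.0, -176.0, -1408.0, -11264.0]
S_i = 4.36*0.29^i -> [4.36, 1.26, 0.37, 0.11, 0.03]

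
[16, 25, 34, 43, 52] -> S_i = 16 + 9*i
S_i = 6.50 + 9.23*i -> [6.5, 15.73, 24.96, 34.19, 43.42]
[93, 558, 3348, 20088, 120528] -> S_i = 93*6^i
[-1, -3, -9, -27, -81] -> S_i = -1*3^i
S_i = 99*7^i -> [99, 693, 4851, 33957, 237699]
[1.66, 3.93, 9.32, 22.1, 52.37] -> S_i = 1.66*2.37^i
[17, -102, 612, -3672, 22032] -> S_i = 17*-6^i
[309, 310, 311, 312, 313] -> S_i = 309 + 1*i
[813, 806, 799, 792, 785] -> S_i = 813 + -7*i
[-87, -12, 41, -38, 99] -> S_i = Random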